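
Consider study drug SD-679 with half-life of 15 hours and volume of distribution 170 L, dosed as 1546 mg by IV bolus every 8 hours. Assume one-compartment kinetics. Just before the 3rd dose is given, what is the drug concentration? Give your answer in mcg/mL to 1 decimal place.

10.6 mcg/mL

f = (1/2)^(τ/t½) = (1/2)^(8/15) ≈ 0.6910.
C₀ = D/Vd = 1546/170 ≈ 9.094 mcg/mL.
Before the 3rd dose, 2 doses have been given. Superposition: Cmin = C₀·(f + f²).
≈ 9.094 × (0.6910 + 0.4775) ≈ 9.094 × 1.1685 ≈ 10.626 mcg/mL.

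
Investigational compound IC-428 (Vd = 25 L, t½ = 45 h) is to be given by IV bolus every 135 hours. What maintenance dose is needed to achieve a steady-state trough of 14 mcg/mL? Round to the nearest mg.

τ/t½ = 135/45 ≈ 3, so f = (1/2)^(135/45) ≈ 0.125000.
Cmin,ss = (D/Vd)·f/(1−f), so D = Cmin,ss·Vd·(1−f)/f.
D = 14 × 25 × (1−f)/f ≈ 14 × 25 × 7.00000 ≈ 2450.00 mg.

2450 mg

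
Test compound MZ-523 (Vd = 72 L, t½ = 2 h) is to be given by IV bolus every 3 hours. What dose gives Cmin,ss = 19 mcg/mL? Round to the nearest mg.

2501 mg

τ/t½ = 3/2 ≈ 1.5, so f = (1/2)^(3/2) ≈ 0.353553.
Cmin,ss = (D/Vd)·f/(1−f), so D = Cmin,ss·Vd·(1−f)/f.
D = 19 × 72 × (1−f)/f ≈ 19 × 72 × 1.82843 ≈ 2501.29 mg.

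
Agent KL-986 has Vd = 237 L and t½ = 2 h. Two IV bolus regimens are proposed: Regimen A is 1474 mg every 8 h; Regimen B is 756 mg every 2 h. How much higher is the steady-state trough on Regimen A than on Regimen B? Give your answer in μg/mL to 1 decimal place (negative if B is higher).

-2.8 μg/mL

Regimen A: f = (1/2)^(8/2) ≈ 0.0625; Cmin,ss = (1474/237)·f/(1−f) ≈ 0.415 μg/mL.
Regimen B: f = (1/2)^(2/2) ≈ 0.5000; Cmin,ss = (756/237)·f/(1−f) ≈ 3.190 μg/mL.
Difference ≈ 0.415 − 3.190 ≈ -2.775 μg/mL.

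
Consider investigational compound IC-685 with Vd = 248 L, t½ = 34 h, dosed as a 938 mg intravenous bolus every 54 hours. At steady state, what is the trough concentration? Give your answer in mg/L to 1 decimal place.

τ/t½ = 54/34 ≈ 1.5882, so fraction remaining f = (1/2)^(54/34) ≈ 0.3326.
Accumulation ratio R = 1/(1 − f) ≈ 1/0.6674 ≈ 1.4984.
Single-dose peak C₀ = D/Vd = 938/248 ≈ 3.782 mg/L.
Cmax,ss = C₀/(1 − f) ≈ 3.782/0.6674 ≈ 5.667 mg/L.
One interval later, Cmin,ss = Cmax,ss·e^(−kτ) ≈ 5.667 × 0.3326 ≈ 1.885 mg/L.

1.9 mg/L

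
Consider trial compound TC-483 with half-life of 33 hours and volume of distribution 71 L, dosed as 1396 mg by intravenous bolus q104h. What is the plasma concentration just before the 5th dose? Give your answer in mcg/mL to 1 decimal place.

2.5 mcg/mL

f = (1/2)^(τ/t½) = (1/2)^(104/33) ≈ 0.1125.
C₀ = D/Vd = 1396/71 ≈ 19.662 mcg/mL.
Before the 5th dose, 4 doses have been given. Superposition: Cmin = C₀·(f + f² + … + f^4).
≈ 19.662 × (0.1125 + 0.0127 + 0.0014 + 0.0002) ≈ 19.662 × 0.1268 ≈ 2.493 mcg/mL.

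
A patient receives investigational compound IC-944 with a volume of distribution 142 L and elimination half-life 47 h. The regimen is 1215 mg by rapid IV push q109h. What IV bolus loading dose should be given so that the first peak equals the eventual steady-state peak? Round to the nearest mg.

f = (1/2)^(109/47) ≈ 0.200386; accumulation ratio R = 1/(1−f) ≈ 1.25060.
Loading dose to hit Cmax,ss on first dose: D_load = D_maint·R ≈ 1215 × 1.25060 ≈ 1519.48 mg.

1519 mg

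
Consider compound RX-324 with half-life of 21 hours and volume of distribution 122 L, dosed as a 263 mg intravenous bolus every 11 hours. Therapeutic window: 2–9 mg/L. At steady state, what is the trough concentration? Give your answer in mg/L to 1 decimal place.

4.9 mg/L

τ/t½ = 11/21 ≈ 0.52381, so fraction remaining f = (1/2)^(11/21) ≈ 0.6955.
At steady state, accumulation factor R = 1/(1 − e^(−kτ)) ≈ 3.2841.
Single-dose peak C₀ = D/Vd = 263/122 ≈ 2.156 mg/L.
Cmax,ss = C₀/(1 − f) ≈ 2.156/0.3045 ≈ 7.080 mg/L.
One interval later, Cmin,ss = Cmax,ss·e^(−kτ) ≈ 7.080 × 0.6955 ≈ 4.924 mg/L.
Trough 4.9 mg/L vs MEC 2 mg/L: adequate.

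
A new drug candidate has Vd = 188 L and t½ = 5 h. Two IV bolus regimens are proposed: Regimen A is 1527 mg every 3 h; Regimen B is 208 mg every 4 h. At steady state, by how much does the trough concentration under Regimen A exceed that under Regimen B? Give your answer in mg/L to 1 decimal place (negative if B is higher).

14.3 mg/L

Regimen A: f = (1/2)^(3/5) ≈ 0.6598; Cmin,ss = (1527/188)·f/(1−f) ≈ 15.753 mg/L.
Regimen B: f = (1/2)^(4/5) ≈ 0.5743; Cmin,ss = (208/188)·f/(1−f) ≈ 1.493 mg/L.
Difference ≈ 15.753 − 1.493 ≈ 14.260 mg/L.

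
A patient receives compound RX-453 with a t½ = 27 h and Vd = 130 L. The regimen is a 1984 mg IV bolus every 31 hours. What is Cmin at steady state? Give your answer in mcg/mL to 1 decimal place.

12.5 mcg/mL

k = ln2/t½ = ln2/27 ≈ 0.025672 h⁻¹; fraction remaining f = e^(−kτ) = e^(−0.025672×31) ≈ 0.4512.
Single-dose peak C₀ = D/Vd = 1984/130 ≈ 15.262 mcg/mL.
Steady-state trough Cmin,ss = C₀·f/(1−f) ≈ 15.262 × 0.4512/0.5488 ≈ 12.548 mcg/mL.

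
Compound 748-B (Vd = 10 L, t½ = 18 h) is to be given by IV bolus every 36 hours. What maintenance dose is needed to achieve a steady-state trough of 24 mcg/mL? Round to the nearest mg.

720 mg

τ/t½ = 36/18 ≈ 2, so f = (1/2)^(36/18) ≈ 0.250000.
Cmin,ss = (D/Vd)·f/(1−f), so D = Cmin,ss·Vd·(1−f)/f.
D = 24 × 10 × (1−f)/f ≈ 24 × 10 × 3.00000 ≈ 720.00 mg.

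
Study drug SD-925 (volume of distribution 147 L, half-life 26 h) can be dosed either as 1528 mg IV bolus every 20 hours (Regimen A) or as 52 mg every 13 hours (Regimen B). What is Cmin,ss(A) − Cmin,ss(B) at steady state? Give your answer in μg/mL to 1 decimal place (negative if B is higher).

13.9 μg/mL

Regimen A: f = (1/2)^(20/26) ≈ 0.5867; Cmin,ss = (1528/147)·f/(1−f) ≈ 14.756 μg/mL.
Regimen B: f = (1/2)^(13/26) ≈ 0.7071; Cmin,ss = (52/147)·f/(1−f) ≈ 0.854 μg/mL.
Difference ≈ 14.756 − 0.854 ≈ 13.902 μg/mL.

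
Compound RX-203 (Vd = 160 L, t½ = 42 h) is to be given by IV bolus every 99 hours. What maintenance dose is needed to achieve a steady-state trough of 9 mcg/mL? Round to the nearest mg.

τ/t½ = 99/42 ≈ 2.3571, so f = (1/2)^(99/42) ≈ 0.195177.
Cmin,ss = (D/Vd)·f/(1−f), so D = Cmin,ss·Vd·(1−f)/f.
D = 9 × 160 × (1−f)/f ≈ 9 × 160 × 4.12355 ≈ 5937.91 mg.

5938 mg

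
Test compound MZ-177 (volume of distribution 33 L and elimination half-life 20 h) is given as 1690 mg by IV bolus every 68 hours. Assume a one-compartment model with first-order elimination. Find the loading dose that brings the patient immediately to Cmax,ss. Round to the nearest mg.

f = (1/2)^(68/20) ≈ 0.094732; accumulation ratio R = 1/(1−f) ≈ 1.10465.
Loading dose to hit Cmax,ss on first dose: D_load = D_maint·R ≈ 1690 × 1.10465 ≈ 1866.86 mg.

1867 mg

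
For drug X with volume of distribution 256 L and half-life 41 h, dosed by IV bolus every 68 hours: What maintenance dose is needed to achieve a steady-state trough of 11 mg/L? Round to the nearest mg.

τ/t½ = 68/41 ≈ 1.6585, so f = (1/2)^(68/41) ≈ 0.316760.
Cmin,ss = (D/Vd)·f/(1−f), so D = Cmin,ss·Vd·(1−f)/f.
D = 11 × 256 × (1−f)/f ≈ 11 × 256 × 2.15696 ≈ 6074.00 mg.

6074 mg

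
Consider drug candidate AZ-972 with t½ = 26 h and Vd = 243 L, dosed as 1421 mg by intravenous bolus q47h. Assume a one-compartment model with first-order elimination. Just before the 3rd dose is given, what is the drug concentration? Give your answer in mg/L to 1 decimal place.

2.1 mg/L

f = (1/2)^(τ/t½) = (1/2)^(47/26) ≈ 0.2856.
C₀ = D/Vd = 1421/243 ≈ 5.848 mg/L.
Before the 3rd dose, 2 doses have been given. Superposition: Cmin = C₀·(f + f²).
≈ 5.848 × (0.2856 + 0.0816) ≈ 5.848 × 0.3672 ≈ 2.147 mg/L.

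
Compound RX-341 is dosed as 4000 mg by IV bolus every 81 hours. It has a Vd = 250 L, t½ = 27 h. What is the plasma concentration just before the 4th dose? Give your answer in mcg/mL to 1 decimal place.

f = (1/2)^(τ/t½) = (1/2)^(81/27) ≈ 0.1250.
C₀ = D/Vd = 4000/250 ≈ 16.000 mcg/mL.
Before the 4th dose, 3 doses have been given. Superposition: Cmin = C₀·(f + f² + … + f^3).
≈ 16.000 × (0.1250 + 0.0156 + 0.0020) ≈ 16.000 × 0.1426 ≈ 2.282 mcg/mL.

2.3 mcg/mL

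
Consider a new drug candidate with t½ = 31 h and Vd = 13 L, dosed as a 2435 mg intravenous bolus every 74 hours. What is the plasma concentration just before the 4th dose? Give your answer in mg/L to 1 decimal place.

f = (1/2)^(τ/t½) = (1/2)^(74/31) ≈ 0.1912.
C₀ = D/Vd = 2435/13 ≈ 187.308 mg/L.
Before the 4th dose, 3 doses have been given. Superposition: Cmin = C₀·(f + f² + … + f^3).
≈ 187.308 × (0.1912 + 0.0366 + 0.0070) ≈ 187.308 × 0.2348 ≈ 43.980 mg/L.

44.0 mg/L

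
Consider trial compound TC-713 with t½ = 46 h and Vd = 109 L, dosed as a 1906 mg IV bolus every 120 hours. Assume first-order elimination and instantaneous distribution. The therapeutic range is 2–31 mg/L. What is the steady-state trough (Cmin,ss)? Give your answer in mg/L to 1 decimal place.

τ/t½ = 120/46 ≈ 2.6087, so fraction remaining f = (1/2)^(120/46) ≈ 0.1639.
Each bolus raises the concentration by D/Vd = 1906/109 ≈ 17.486 mg/L.
Steady-state trough Cmin,ss = C₀·f/(1−f) ≈ 17.486 × 0.1639/0.8361 ≈ 3.428 mg/L.
Trough 3.4 mg/L vs MEC 2 mg/L: adequate.

3.4 mg/L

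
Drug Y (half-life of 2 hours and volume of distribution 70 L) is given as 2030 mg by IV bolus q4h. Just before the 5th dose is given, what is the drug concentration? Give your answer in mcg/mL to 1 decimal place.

f = (1/2)^(τ/t½) = (1/2)^(4/2) ≈ 0.2500.
C₀ = D/Vd = 2030/70 ≈ 29.000 mcg/mL.
Before the 5th dose, 4 doses have been given. Superposition: Cmin = C₀·(f + f² + … + f^4).
≈ 29.000 × (0.2500 + 0.0625 + 0.0156 + 0.0039) ≈ 29.000 × 0.3320 ≈ 9.628 mcg/mL.

9.6 mcg/mL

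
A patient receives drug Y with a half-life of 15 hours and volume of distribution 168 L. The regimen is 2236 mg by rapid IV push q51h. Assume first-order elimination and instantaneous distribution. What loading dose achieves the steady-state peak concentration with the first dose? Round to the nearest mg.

f = (1/2)^(51/15) ≈ 0.094732; accumulation ratio R = 1/(1−f) ≈ 1.10465.
Loading dose to hit Cmax,ss on first dose: D_load = D_maint·R ≈ 2236 × 1.10465 ≈ 2470.00 mg.

2470 mg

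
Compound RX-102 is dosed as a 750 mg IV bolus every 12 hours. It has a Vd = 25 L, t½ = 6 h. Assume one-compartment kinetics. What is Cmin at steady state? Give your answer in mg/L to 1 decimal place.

τ = 12 h = 2 half-lives, so f = (1/2)^2 = 0.25.
At steady state, R = 1/(1 − 0.25) = 4/3.
Single-dose peak C₀ = D/Vd = 750/25 = 30 mg/L.
Steady-state peak Cmax,ss = C₀·R = 30 × 4/3 ≈ 40.000 mg/L.
Steady-state trough Cmin,ss = Cmax,ss·f ≈ 40.000 × 0.25 ≈ 10.000 mg/L.

10.0 mg/L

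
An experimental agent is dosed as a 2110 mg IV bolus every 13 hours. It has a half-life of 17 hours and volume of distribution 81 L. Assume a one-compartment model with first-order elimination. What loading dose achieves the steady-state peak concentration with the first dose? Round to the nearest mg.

f = (1/2)^(13/17) ≈ 0.588573; accumulation ratio R = 1/(1−f) ≈ 2.43056.
Loading dose to hit Cmax,ss on first dose: D_load = D_maint·R ≈ 2110 × 2.43056 ≈ 5128.48 mg.

5128 mg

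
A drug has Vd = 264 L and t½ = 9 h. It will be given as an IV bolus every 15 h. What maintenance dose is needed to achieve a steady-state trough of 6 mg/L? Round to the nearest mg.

τ/t½ = 15/9 ≈ 1.6667, so f = (1/2)^(15/9) ≈ 0.314980.
Cmin,ss = (D/Vd)·f/(1−f), so D = Cmin,ss·Vd·(1−f)/f.
D = 6 × 264 × (1−f)/f ≈ 6 × 264 × 2.17480 ≈ 3444.88 mg.

3445 mg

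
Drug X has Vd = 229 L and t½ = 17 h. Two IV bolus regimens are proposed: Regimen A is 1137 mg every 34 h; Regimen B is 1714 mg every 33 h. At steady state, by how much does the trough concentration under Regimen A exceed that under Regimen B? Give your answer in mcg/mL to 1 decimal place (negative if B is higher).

Regimen A: f = (1/2)^(34/17) ≈ 0.2500; Cmin,ss = (1137/229)·f/(1−f) ≈ 1.655 mcg/mL.
Regimen B: f = (1/2)^(33/17) ≈ 0.2604; Cmin,ss = (1714/229)·f/(1−f) ≈ 2.635 mcg/mL.
Difference ≈ 1.655 − 2.635 ≈ -0.980 mcg/mL.

-1.0 mcg/mL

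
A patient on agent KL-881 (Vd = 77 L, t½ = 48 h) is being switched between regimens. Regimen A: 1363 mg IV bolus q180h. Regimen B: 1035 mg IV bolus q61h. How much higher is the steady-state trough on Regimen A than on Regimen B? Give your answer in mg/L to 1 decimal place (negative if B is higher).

Regimen A: f = (1/2)^(180/48) ≈ 0.0743; Cmin,ss = (1363/77)·f/(1−f) ≈ 1.421 mg/L.
Regimen B: f = (1/2)^(61/48) ≈ 0.4144; Cmin,ss = (1035/77)·f/(1−f) ≈ 9.512 mg/L.
Difference ≈ 1.421 − 9.512 ≈ -8.091 mg/L.

-8.1 mg/L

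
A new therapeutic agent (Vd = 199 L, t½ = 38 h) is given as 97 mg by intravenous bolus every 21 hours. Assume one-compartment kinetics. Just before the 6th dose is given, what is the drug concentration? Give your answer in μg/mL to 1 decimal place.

f = (1/2)^(τ/t½) = (1/2)^(21/38) ≈ 0.6818.
C₀ = D/Vd = 97/199 ≈ 0.487 μg/mL.
Before the 6th dose, 5 doses have been given. Superposition: Cmin = C₀·(f + f² + … + f^5).
≈ 0.487 × (0.6818 + 0.4649 + 0.3169 + 0.2161 + 0.1473) ≈ 0.487 × 1.8270 ≈ 0.890 μg/mL.

0.9 μg/mL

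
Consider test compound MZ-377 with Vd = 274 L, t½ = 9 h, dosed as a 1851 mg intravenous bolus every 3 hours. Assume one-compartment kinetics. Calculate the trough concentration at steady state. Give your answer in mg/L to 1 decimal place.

Over one 3-h interval, 3/9 ≈ 0.33333 half-lives elapse, leaving f ≈ 0.7937 of each dose.
Single-dose peak C₀ = D/Vd = 1851/274 ≈ 6.755 mg/L.
Steady-state trough Cmin,ss = C₀·f/(1−f) ≈ 6.755 × 0.7937/0.2063 ≈ 25.989 mg/L.

26.0 mg/L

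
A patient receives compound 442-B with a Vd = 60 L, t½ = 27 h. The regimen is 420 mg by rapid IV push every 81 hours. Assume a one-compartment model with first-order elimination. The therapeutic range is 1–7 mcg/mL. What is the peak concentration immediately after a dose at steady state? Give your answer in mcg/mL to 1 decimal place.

τ = 81 h = 3 half-lives, so f = (1/2)^3 = 0.125.
At steady state, R = 1/(1 − 0.125) = 8/7.
Single-dose peak C₀ = D/Vd = 420/60 = 7 mcg/mL.
Steady-state peak Cmax,ss = C₀·R = 7 × 8/7 ≈ 8.000 mcg/mL.
Peak 8.0 mcg/mL vs MTC 7 mcg/mL: exceeds toxic threshold.

8.0 mcg/mL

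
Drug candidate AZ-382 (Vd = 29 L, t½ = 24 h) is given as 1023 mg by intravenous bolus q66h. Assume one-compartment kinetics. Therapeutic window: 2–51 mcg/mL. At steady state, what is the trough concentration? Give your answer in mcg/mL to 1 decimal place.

k = ln2/t½ = ln2/24 ≈ 0.028881 h⁻¹; fraction remaining f = e^(−kτ) = e^(−0.028881×66) ≈ 0.1487.
Accumulation ratio R = 1/(1 − f) ≈ 1/0.8513 ≈ 1.1747.
Single-dose peak C₀ = D/Vd = 1023/29 ≈ 35.276 mcg/mL.
Cmax,ss = C₀/(1 − f) ≈ 35.276/0.8513 ≈ 41.438 mcg/mL.
Steady-state trough Cmin,ss = Cmax,ss·f ≈ 41.438 × 0.1487 ≈ 6.162 mcg/mL.
Trough 6.2 mcg/mL vs MEC 2 mcg/mL: adequate.

6.2 mcg/mL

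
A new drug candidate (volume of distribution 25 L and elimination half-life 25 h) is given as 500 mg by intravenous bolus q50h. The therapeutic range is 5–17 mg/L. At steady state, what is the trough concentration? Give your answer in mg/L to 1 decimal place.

The dosing interval is 2 half-lives, so f = 2^(−2) = 0.25.
At steady state, R = 1/(1 − 0.25) = 4/3.
Single-dose peak C₀ = D/Vd = 500/25 = 20 mg/L.
Steady-state peak Cmax,ss = C₀·R = 20 × 4/3 ≈ 26.667 mg/L.
Steady-state trough Cmin,ss = Cmax,ss·f ≈ 26.667 × 0.25 ≈ 6.667 mg/L.
Trough 6.7 mg/L vs MEC 5 mg/L: adequate.

6.7 mg/L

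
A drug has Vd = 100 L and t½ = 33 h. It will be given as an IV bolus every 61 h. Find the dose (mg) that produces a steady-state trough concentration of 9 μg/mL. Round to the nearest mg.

τ/t½ = 61/33 ≈ 1.8485, so f = (1/2)^(61/33) ≈ 0.277684.
Cmin,ss = (D/Vd)·f/(1−f), so D = Cmin,ss·Vd·(1−f)/f.
D = 9 × 100 × (1−f)/f ≈ 9 × 100 × 2.60122 ≈ 2341.10 mg.

2341 mg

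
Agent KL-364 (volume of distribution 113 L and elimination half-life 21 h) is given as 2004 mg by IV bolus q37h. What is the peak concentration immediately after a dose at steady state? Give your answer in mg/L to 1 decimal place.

25.2 mg/L

τ/t½ = 37/21 ≈ 1.7619, so fraction remaining f = (1/2)^(37/21) ≈ 0.2949.
At steady state, accumulation factor R = 1/(1 − e^(−kτ)) ≈ 1.4182.
Each bolus raises the concentration by D/Vd = 2004/113 ≈ 17.735 mg/L.
Steady-state peak Cmax,ss = C₀·R ≈ 17.735 × 1.4182 ≈ 25.152 mg/L.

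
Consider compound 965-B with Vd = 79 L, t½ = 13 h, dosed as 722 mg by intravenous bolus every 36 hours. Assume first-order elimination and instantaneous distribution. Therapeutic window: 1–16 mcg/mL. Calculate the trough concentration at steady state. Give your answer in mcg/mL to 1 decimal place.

1.6 mcg/mL

Over one 36-h interval, 36/13 ≈ 2.7692 half-lives elapse, leaving f ≈ 0.1467 of each dose.
Each bolus raises the concentration by D/Vd = 722/79 ≈ 9.139 mcg/mL.
Steady-state trough Cmin,ss = C₀·f/(1−f) ≈ 9.139 × 0.1467/0.8533 ≈ 1.571 mcg/mL.
Trough 1.6 mcg/mL vs MEC 1 mcg/mL: adequate.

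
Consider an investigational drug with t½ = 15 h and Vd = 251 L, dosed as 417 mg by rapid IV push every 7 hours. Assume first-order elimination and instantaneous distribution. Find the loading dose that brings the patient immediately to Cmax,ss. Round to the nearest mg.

1509 mg

f = (1/2)^(7/15) ≈ 0.723635; accumulation ratio R = 1/(1−f) ≈ 3.61840.
Loading dose to hit Cmax,ss on first dose: D_load = D_maint·R ≈ 417 × 3.61840 ≈ 1508.87 mg.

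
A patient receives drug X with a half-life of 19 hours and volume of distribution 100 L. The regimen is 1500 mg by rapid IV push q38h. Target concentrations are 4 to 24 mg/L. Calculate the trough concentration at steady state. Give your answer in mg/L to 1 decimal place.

τ = 38 h = 2 half-lives, so f = (1/2)^2 = 0.25.
At steady state, R = 1/(1 − 0.25) = 4/3.
Single-dose peak C₀ = D/Vd = 1500/100 = 15 mg/L.
Steady-state peak Cmax,ss = C₀·R = 15 × 4/3 ≈ 20.000 mg/L.
Steady-state trough Cmin,ss = Cmax,ss·f ≈ 20.000 × 0.25 ≈ 5.000 mg/L.
Trough 5.0 mg/L vs MEC 4 mg/L: adequate.

5.0 mg/L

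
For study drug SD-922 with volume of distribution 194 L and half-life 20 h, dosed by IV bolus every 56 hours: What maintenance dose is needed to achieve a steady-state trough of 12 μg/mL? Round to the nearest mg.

τ/t½ = 56/20 ≈ 2.8, so f = (1/2)^(56/20) ≈ 0.143587.
Cmin,ss = (D/Vd)·f/(1−f), so D = Cmin,ss·Vd·(1−f)/f.
D = 12 × 194 × (1−f)/f ≈ 12 × 194 × 5.96442 ≈ 13885.17 mg.

13885 mg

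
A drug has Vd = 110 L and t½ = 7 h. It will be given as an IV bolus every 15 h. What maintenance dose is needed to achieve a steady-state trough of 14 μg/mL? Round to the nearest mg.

τ/t½ = 15/7 ≈ 2.1429, so f = (1/2)^(15/7) ≈ 0.226431.
Cmin,ss = (D/Vd)·f/(1−f), so D = Cmin,ss·Vd·(1−f)/f.
D = 14 × 110 × (1−f)/f ≈ 14 × 110 × 3.41636 ≈ 5261.19 mg.

5261 mg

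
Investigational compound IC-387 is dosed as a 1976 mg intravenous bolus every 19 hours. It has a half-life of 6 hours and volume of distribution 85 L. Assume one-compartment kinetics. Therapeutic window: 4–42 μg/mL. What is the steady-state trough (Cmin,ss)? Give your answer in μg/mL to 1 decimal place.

2.9 μg/mL

Over one 19-h interval, 19/6 ≈ 3.1667 half-lives elapse, leaving f ≈ 0.1114 of each dose.
Each bolus raises the concentration by D/Vd = 1976/85 ≈ 23.247 μg/mL.
Steady-state trough Cmin,ss = C₀·f/(1−f) ≈ 23.247 × 0.1114/0.8886 ≈ 2.914 μg/mL.
Trough 2.9 μg/mL vs MEC 4 μg/mL: subtherapeutic.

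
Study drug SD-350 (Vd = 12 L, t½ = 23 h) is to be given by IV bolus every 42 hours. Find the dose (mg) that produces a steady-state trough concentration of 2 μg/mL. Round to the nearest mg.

τ/t½ = 42/23 ≈ 1.8261, so f = (1/2)^(42/23) ≈ 0.282029.
Cmin,ss = (D/Vd)·f/(1−f), so D = Cmin,ss·Vd·(1−f)/f.
D = 2 × 12 × (1−f)/f ≈ 2 × 12 × 2.54573 ≈ 61.10 mg.

61 mg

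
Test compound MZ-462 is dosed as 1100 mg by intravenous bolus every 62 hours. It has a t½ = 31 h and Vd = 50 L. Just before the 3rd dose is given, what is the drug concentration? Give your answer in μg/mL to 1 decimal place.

f = (1/2)^(τ/t½) = (1/2)^(62/31) ≈ 0.2500.
C₀ = D/Vd = 1100/50 ≈ 22.000 μg/mL.
Before the 3rd dose, 2 doses have been given. Superposition: Cmin = C₀·(f + f²).
≈ 22.000 × (0.2500 + 0.0625) ≈ 22.000 × 0.3125 ≈ 6.875 μg/mL.

6.9 μg/mL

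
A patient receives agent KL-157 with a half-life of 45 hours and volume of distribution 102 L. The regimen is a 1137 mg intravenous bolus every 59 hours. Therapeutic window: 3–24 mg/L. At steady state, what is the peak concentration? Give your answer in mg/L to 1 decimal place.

18.7 mg/L

k = ln2/t½ = ln2/45 ≈ 0.015403 h⁻¹; fraction remaining f = e^(−kτ) = e^(−0.015403×59) ≈ 0.4030.
Accumulation ratio R = 1/(1 − f) ≈ 1/0.5970 ≈ 1.6750.
Single-dose peak C₀ = D/Vd = 1137/102 ≈ 11.147 mg/L.
Cmax,ss = C₀/(1 − f) ≈ 11.147/0.5970 ≈ 18.672 mg/L.
Peak 18.7 mg/L vs MTC 24 mg/L: below toxic threshold.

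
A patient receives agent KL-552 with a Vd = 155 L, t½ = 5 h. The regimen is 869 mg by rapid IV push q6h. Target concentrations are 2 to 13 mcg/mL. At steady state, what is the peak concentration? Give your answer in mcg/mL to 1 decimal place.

9.9 mcg/mL

k = ln2/t½ = ln2/5 ≈ 0.138629 h⁻¹; fraction remaining f = e^(−kτ) = e^(−0.138629×6) ≈ 0.4353.
At steady state, accumulation factor R = 1/(1 − e^(−kτ)) ≈ 1.7709.
Single-dose peak C₀ = D/Vd = 869/155 ≈ 5.606 mcg/mL.
Steady-state peak Cmax,ss = C₀·R ≈ 5.606 × 1.7709 ≈ 9.928 mcg/mL.
Peak 9.9 mcg/mL vs MTC 13 mcg/mL: below toxic threshold.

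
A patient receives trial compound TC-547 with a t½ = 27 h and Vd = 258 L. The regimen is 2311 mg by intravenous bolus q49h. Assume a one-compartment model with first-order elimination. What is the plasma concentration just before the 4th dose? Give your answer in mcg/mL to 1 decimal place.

3.5 mcg/mL

f = (1/2)^(τ/t½) = (1/2)^(49/27) ≈ 0.2842.
C₀ = D/Vd = 2311/258 ≈ 8.957 mcg/mL.
Before the 4th dose, 3 doses have been given. Superposition: Cmin = C₀·(f + f² + … + f^3).
≈ 8.957 × (0.2842 + 0.0808 + 0.0230) ≈ 8.957 × 0.3880 ≈ 3.475 mcg/mL.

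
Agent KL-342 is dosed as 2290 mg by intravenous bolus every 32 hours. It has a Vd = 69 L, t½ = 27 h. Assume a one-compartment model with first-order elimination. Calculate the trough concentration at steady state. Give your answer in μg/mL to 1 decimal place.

τ/t½ = 32/27 ≈ 1.1852, so fraction remaining f = (1/2)^(32/27) ≈ 0.4398.
Each bolus raises the concentration by D/Vd = 2290/69 ≈ 33.188 μg/mL.
Steady-state trough Cmin,ss = C₀·f/(1−f) ≈ 33.188 × 0.4398/0.5602 ≈ 26.055 μg/mL.

26.1 μg/mL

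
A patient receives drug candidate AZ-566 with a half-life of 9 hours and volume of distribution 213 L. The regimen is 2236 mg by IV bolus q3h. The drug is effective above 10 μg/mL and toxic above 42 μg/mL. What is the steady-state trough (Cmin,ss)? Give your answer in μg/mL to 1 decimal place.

40.4 μg/mL

Over one 3-h interval, 3/9 ≈ 0.33333 half-lives elapse, leaving f ≈ 0.7937 of each dose.
At steady state, accumulation factor R = 1/(1 − e^(−kτ)) ≈ 4.8473.
Single-dose peak C₀ = D/Vd = 2236/213 ≈ 10.498 μg/mL.
Steady-state peak Cmax,ss = C₀·R ≈ 10.498 × 4.8473 ≈ 50.887 μg/mL.
One interval later, Cmin,ss = Cmax,ss·e^(−kτ) ≈ 50.887 × 0.7937 ≈ 40.389 μg/mL.
Trough 40.4 μg/mL vs MEC 10 μg/mL: adequate.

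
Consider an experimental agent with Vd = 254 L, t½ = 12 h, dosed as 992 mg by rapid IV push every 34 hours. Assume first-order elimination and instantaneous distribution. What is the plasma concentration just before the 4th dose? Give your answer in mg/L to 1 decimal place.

0.6 mg/L

f = (1/2)^(τ/t½) = (1/2)^(34/12) ≈ 0.1403.
C₀ = D/Vd = 992/254 ≈ 3.906 mg/L.
Before the 4th dose, 3 doses have been given. Superposition: Cmin = C₀·(f + f² + … + f^3).
≈ 3.906 × (0.1403 + 0.0197 + 0.0028) ≈ 3.906 × 0.1628 ≈ 0.636 mg/L.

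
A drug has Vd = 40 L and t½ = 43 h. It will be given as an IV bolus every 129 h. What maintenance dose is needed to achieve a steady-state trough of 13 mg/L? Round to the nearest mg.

τ/t½ = 129/43 ≈ 3, so f = (1/2)^(129/43) ≈ 0.125000.
Cmin,ss = (D/Vd)·f/(1−f), so D = Cmin,ss·Vd·(1−f)/f.
D = 13 × 40 × (1−f)/f ≈ 13 × 40 × 7.00000 ≈ 3640.00 mg.

3640 mg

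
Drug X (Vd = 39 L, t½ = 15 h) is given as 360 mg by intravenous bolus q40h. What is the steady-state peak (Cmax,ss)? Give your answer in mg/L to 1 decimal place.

Over one 40-h interval, 40/15 ≈ 2.6667 half-lives elapse, leaving f ≈ 0.1575 of each dose.
At steady state, accumulation factor R = 1/(1 − e^(−kτ)) ≈ 1.1869.
Single-dose peak C₀ = D/Vd = 360/39 ≈ 9.231 mg/L.
Steady-state peak Cmax,ss = C₀·R ≈ 9.231 × 1.1869 ≈ 10.956 mg/L.

11.0 mg/L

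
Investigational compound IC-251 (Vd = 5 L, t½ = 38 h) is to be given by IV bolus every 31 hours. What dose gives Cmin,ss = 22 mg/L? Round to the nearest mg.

84 mg

τ/t½ = 31/38 ≈ 0.81579, so f = (1/2)^(31/38) ≈ 0.568098.
Cmin,ss = (D/Vd)·f/(1−f), so D = Cmin,ss·Vd·(1−f)/f.
D = 22 × 5 × (1−f)/f ≈ 22 × 5 × 0.76026 ≈ 83.63 mg.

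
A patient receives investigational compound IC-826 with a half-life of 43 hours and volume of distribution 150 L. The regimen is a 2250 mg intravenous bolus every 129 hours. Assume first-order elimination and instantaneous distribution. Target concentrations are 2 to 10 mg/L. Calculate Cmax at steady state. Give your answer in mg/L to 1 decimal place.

17.1 mg/L

τ = 129 h = 3 half-lives, so f = (1/2)^3 = 0.125.
Accumulation ratio R = 1/(1 − f) = 1/0.875 = 8/7.
Single-dose peak C₀ = D/Vd = 2250/150 = 15 mg/L.
Steady-state peak Cmax,ss = C₀·R = 15 × 8/7 ≈ 17.143 mg/L.
Peak 17.1 mg/L vs MTC 10 mg/L: exceeds toxic threshold.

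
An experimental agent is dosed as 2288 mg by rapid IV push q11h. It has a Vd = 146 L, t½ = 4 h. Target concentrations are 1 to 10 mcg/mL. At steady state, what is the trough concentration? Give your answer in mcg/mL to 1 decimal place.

2.7 mcg/mL

Over one 11-h interval, 11/4 ≈ 2.75 half-lives elapse, leaving f ≈ 0.1487 of each dose.
Each bolus raises the concentration by D/Vd = 2288/146 ≈ 15.671 mcg/mL.
Steady-state trough Cmin,ss = C₀·f/(1−f) ≈ 15.671 × 0.1487/0.8513 ≈ 2.737 mcg/mL.
Trough 2.7 mcg/mL vs MEC 1 mcg/mL: adequate.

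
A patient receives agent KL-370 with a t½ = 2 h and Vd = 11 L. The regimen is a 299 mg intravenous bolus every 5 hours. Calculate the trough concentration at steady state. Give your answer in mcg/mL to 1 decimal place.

5.8 mcg/mL

τ/t½ = 5/2 ≈ 2.5, so fraction remaining f = (1/2)^(5/2) ≈ 0.1768.
Accumulation ratio R = 1/(1 − f) ≈ 1/0.8232 ≈ 1.2148.
Each bolus raises the concentration by D/Vd = 299/11 ≈ 27.182 mcg/mL.
Cmax,ss = C₀/(1 − f) ≈ 27.182/0.8232 ≈ 33.020 mcg/mL.
One interval later, Cmin,ss = Cmax,ss·e^(−kτ) ≈ 33.020 × 0.1768 ≈ 5.838 mcg/mL.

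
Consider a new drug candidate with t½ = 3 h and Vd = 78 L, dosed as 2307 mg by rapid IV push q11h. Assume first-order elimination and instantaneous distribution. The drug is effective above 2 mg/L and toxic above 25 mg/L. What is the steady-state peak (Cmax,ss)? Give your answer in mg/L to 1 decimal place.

Over one 11-h interval, 11/3 ≈ 3.6667 half-lives elapse, leaving f ≈ 0.0787 of each dose.
At steady state, accumulation factor R = 1/(1 − e^(−kτ)) ≈ 1.0854.
Single-dose peak C₀ = D/Vd = 2307/78 ≈ 29.577 mg/L.
Steady-state peak Cmax,ss = C₀·R ≈ 29.577 × 1.0854 ≈ 32.103 mg/L.
Peak 32.1 mg/L vs MTC 25 mg/L: exceeds toxic threshold.

32.1 mg/L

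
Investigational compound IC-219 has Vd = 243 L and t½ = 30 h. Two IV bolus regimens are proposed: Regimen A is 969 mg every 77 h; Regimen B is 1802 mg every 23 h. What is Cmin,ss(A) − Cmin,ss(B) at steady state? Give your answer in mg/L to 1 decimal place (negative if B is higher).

Regimen A: f = (1/2)^(77/30) ≈ 0.1688; Cmin,ss = (969/243)·f/(1−f) ≈ 0.810 mg/L.
Regimen B: f = (1/2)^(23/30) ≈ 0.5878; Cmin,ss = (1802/243)·f/(1−f) ≈ 10.575 mg/L.
Difference ≈ 0.810 − 10.575 ≈ -9.765 mg/L.

-9.8 mg/L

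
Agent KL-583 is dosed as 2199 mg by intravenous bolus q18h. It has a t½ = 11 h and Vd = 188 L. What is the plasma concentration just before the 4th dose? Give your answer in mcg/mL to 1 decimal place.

5.4 mcg/mL

f = (1/2)^(τ/t½) = (1/2)^(18/11) ≈ 0.3217.
C₀ = D/Vd = 2199/188 ≈ 11.697 mcg/mL.
Before the 4th dose, 3 doses have been given. Superposition: Cmin = C₀·(f + f² + … + f^3).
≈ 11.697 × (0.3217 + 0.1035 + 0.0333) ≈ 11.697 × 0.4585 ≈ 5.363 mcg/mL.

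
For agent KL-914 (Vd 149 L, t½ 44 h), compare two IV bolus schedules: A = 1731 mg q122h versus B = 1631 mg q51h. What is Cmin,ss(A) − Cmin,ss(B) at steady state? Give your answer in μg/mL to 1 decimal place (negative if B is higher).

-6.9 μg/mL

Regimen A: f = (1/2)^(122/44) ≈ 0.1463; Cmin,ss = (1731/149)·f/(1−f) ≈ 1.991 μg/mL.
Regimen B: f = (1/2)^(51/44) ≈ 0.4478; Cmin,ss = (1631/149)·f/(1−f) ≈ 8.877 μg/mL.
Difference ≈ 1.991 − 8.877 ≈ -6.886 μg/mL.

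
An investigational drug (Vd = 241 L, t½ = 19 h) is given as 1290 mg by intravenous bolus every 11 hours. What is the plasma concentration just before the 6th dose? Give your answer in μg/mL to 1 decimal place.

9.4 μg/mL

f = (1/2)^(τ/t½) = (1/2)^(11/19) ≈ 0.6695.
C₀ = D/Vd = 1290/241 ≈ 5.353 μg/mL.
Before the 6th dose, 5 doses have been given. Superposition: Cmin = C₀·(f + f² + … + f^5).
≈ 5.353 × (0.6695 + 0.4482 + 0.3001 + 0.2009 + 0.1345) ≈ 5.353 × 1.7532 ≈ 9.385 μg/mL.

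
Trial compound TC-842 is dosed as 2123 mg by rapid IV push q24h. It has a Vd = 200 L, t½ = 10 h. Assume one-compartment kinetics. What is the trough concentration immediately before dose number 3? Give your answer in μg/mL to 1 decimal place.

f = (1/2)^(τ/t½) = (1/2)^(24/10) ≈ 0.1895.
C₀ = D/Vd = 2123/200 ≈ 10.615 μg/mL.
Before the 3rd dose, 2 doses have been given. Superposition: Cmin = C₀·(f + f²).
≈ 10.615 × (0.1895 + 0.0359) ≈ 10.615 × 0.2254 ≈ 2.393 μg/mL.

2.4 μg/mL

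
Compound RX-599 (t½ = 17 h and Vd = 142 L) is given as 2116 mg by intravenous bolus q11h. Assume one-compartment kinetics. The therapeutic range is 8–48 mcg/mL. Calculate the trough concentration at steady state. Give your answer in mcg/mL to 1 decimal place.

Over one 11-h interval, 11/17 ≈ 0.64706 half-lives elapse, leaving f ≈ 0.6386 of each dose.
At steady state, accumulation factor R = 1/(1 − e^(−kτ)) ≈ 2.7670.
Each bolus raises the concentration by D/Vd = 2116/142 ≈ 14.901 mcg/mL.
Cmax,ss = C₀/(1 − f) ≈ 14.901/0.3614 ≈ 41.231 mcg/mL.
Steady-state trough Cmin,ss = Cmax,ss·f ≈ 41.231 × 0.6386 ≈ 26.330 mcg/mL.
Trough 26.3 mcg/mL vs MEC 8 mcg/mL: adequate.

26.3 mcg/mL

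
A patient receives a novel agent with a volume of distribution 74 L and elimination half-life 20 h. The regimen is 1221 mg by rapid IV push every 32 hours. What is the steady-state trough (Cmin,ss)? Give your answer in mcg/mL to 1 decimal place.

Over one 32-h interval, 32/20 ≈ 1.6 half-lives elapse, leaving f ≈ 0.3299 of each dose.
Each bolus raises the concentration by D/Vd = 1221/74 ≈ 16.500 mcg/mL.
Steady-state trough Cmin,ss = C₀·f/(1−f) ≈ 16.500 × 0.3299/0.6701 ≈ 8.123 mcg/mL.

8.1 mcg/mL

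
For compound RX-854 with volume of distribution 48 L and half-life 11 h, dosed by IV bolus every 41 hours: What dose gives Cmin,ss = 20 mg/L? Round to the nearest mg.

11754 mg

τ/t½ = 41/11 ≈ 3.7273, so f = (1/2)^(41/11) ≈ 0.075506.
Cmin,ss = (D/Vd)·f/(1−f), so D = Cmin,ss·Vd·(1−f)/f.
D = 20 × 48 × (1−f)/f ≈ 20 × 48 × 12.24398 ≈ 11754.22 mg.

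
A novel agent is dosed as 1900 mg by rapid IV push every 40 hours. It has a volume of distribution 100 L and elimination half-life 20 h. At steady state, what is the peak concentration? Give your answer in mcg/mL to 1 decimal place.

25.3 mcg/mL

The dosing interval is 2 half-lives, so f = 2^(−2) = 0.25.
Accumulation ratio R = 1/(1 − f) = 1/0.75 = 4/3.
Single-dose peak C₀ = D/Vd = 1900/100 = 19 mcg/mL.
Steady-state peak Cmax,ss = C₀·R = 19 × 4/3 ≈ 25.333 mcg/mL.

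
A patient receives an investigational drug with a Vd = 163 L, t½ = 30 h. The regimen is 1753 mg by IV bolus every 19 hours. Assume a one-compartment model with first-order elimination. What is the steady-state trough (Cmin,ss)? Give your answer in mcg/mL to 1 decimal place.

Over one 19-h interval, 19/30 ≈ 0.63333 half-lives elapse, leaving f ≈ 0.6447 of each dose.
Single-dose peak C₀ = D/Vd = 1753/163 ≈ 10.755 mcg/mL.
Steady-state trough Cmin,ss = C₀·f/(1−f) ≈ 10.755 × 0.6447/0.3553 ≈ 19.515 mcg/mL.

19.5 mcg/mL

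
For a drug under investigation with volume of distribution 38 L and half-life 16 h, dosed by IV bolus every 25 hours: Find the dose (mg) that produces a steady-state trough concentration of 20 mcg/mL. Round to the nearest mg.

τ/t½ = 25/16 ≈ 1.5625, so f = (1/2)^(25/16) ≈ 0.338564.
Cmin,ss = (D/Vd)·f/(1−f), so D = Cmin,ss·Vd·(1−f)/f.
D = 20 × 38 × (1−f)/f ≈ 20 × 38 × 1.95365 ≈ 1484.77 mg.

1485 mg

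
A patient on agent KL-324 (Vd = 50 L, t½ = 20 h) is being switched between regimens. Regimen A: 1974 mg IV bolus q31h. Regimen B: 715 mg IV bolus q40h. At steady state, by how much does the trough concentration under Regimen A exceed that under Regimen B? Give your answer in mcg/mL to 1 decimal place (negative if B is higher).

15.7 mcg/mL

Regimen A: f = (1/2)^(31/20) ≈ 0.3415; Cmin,ss = (1974/50)·f/(1−f) ≈ 20.474 mcg/mL.
Regimen B: f = (1/2)^(40/20) ≈ 0.2500; Cmin,ss = (715/50)·f/(1−f) ≈ 4.767 mcg/mL.
Difference ≈ 20.474 − 4.767 ≈ 15.707 mcg/mL.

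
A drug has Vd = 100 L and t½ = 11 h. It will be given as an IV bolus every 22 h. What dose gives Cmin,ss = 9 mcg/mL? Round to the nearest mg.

2700 mg

τ/t½ = 22/11 ≈ 2, so f = (1/2)^(22/11) ≈ 0.250000.
Cmin,ss = (D/Vd)·f/(1−f), so D = Cmin,ss·Vd·(1−f)/f.
D = 9 × 100 × (1−f)/f ≈ 9 × 100 × 3.00000 ≈ 2700.00 mg.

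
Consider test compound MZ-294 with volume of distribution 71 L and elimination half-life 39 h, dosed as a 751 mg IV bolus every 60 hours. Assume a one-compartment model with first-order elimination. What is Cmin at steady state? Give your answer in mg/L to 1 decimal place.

τ/t½ = 60/39 ≈ 1.5385, so fraction remaining f = (1/2)^(60/39) ≈ 0.3443.
Single-dose peak C₀ = D/Vd = 751/71 ≈ 10.577 mg/L.
Steady-state trough Cmin,ss = C₀·f/(1−f) ≈ 10.577 × 0.3443/0.6557 ≈ 5.554 mg/L.

5.6 mg/L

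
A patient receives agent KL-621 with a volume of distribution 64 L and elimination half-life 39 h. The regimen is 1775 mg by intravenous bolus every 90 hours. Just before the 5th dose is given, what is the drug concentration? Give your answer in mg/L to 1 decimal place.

f = (1/2)^(τ/t½) = (1/2)^(90/39) ≈ 0.2020.
C₀ = D/Vd = 1775/64 ≈ 27.734 mg/L.
Before the 5th dose, 4 doses have been given. Superposition: Cmin = C₀·(f + f² + … + f^4).
≈ 27.734 × (0.2020 + 0.0408 + 0.0082 + 0.0017) ≈ 27.734 × 0.2527 ≈ 7.008 mg/L.

7.0 mg/L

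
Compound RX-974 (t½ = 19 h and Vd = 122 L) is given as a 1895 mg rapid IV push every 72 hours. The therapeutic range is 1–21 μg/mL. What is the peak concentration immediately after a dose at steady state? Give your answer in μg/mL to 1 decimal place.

16.7 μg/mL

τ/t½ = 72/19 ≈ 3.7895, so fraction remaining f = (1/2)^(72/19) ≈ 0.0723.
At steady state, accumulation factor R = 1/(1 − e^(−kτ)) ≈ 1.0779.
Each bolus raises the concentration by D/Vd = 1895/122 ≈ 15.533 μg/mL.
Steady-state peak Cmax,ss = C₀·R ≈ 15.533 × 1.0779 ≈ 16.743 μg/mL.
Peak 16.7 μg/mL vs MTC 21 μg/mL: below toxic threshold.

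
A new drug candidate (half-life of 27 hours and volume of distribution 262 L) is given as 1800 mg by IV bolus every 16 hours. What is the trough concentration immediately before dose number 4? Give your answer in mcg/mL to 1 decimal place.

f = (1/2)^(τ/t½) = (1/2)^(16/27) ≈ 0.6632.
C₀ = D/Vd = 1800/262 ≈ 6.870 mcg/mL.
Before the 4th dose, 3 doses have been given. Superposition: Cmin = C₀·(f + f² + … + f^3).
≈ 6.870 × (0.6632 + 0.4398 + 0.2917) ≈ 6.870 × 1.3947 ≈ 9.582 mcg/mL.

9.6 mcg/mL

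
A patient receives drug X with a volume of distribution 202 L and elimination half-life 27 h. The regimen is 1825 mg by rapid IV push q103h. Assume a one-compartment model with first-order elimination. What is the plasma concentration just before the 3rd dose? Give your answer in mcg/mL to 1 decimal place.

f = (1/2)^(τ/t½) = (1/2)^(103/27) ≈ 0.0711.
C₀ = D/Vd = 1825/202 ≈ 9.035 mcg/mL.
Before the 3rd dose, 2 doses have been given. Superposition: Cmin = C₀·(f + f²).
≈ 9.035 × (0.0711 + 0.0051) ≈ 9.035 × 0.0762 ≈ 0.688 mcg/mL.

0.7 mcg/mL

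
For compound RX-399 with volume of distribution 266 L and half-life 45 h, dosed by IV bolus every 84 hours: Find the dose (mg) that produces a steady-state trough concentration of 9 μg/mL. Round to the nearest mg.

τ/t½ = 84/45 ≈ 1.8667, so f = (1/2)^(84/45) ≈ 0.274206.
Cmin,ss = (D/Vd)·f/(1−f), so D = Cmin,ss·Vd·(1−f)/f.
D = 9 × 266 × (1−f)/f ≈ 9 × 266 × 2.64689 ≈ 6336.65 mg.

6337 mg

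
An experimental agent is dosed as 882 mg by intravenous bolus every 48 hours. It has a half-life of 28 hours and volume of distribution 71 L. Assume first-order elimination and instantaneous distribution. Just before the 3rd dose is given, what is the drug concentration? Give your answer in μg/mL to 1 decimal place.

f = (1/2)^(τ/t½) = (1/2)^(48/28) ≈ 0.3048.
C₀ = D/Vd = 882/71 ≈ 12.423 μg/mL.
Before the 3rd dose, 2 doses have been given. Superposition: Cmin = C₀·(f + f²).
≈ 12.423 × (0.3048 + 0.0929) ≈ 12.423 × 0.3977 ≈ 4.941 μg/mL.

4.9 μg/mL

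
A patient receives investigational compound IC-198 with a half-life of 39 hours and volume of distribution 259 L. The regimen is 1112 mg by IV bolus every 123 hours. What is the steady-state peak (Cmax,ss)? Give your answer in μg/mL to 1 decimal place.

4.8 μg/mL

k = ln2/t½ = ln2/39 ≈ 0.017773 h⁻¹; fraction remaining f = e^(−kτ) = e^(−0.017773×123) ≈ 0.1124.
Accumulation ratio R = 1/(1 − f) ≈ 1/0.8876 ≈ 1.1266.
Each bolus raises the concentration by D/Vd = 1112/259 ≈ 4.293 μg/mL.
Steady-state peak Cmax,ss = C₀·R ≈ 4.293 × 1.1266 ≈ 4.836 μg/mL.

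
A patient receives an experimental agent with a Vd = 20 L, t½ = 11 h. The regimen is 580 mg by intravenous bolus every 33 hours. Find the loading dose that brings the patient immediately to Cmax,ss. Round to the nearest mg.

f = (1/2)^(33/11) ≈ 0.125000; accumulation ratio R = 1/(1−f) ≈ 1.14286.
Loading dose to hit Cmax,ss on first dose: D_load = D_maint·R ≈ 580 × 1.14286 ≈ 662.86 mg.

663 mg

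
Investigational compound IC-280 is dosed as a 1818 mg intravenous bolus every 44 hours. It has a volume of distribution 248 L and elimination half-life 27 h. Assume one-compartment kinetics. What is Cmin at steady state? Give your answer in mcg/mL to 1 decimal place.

3.5 mcg/mL

τ/t½ = 44/27 ≈ 1.6296, so fraction remaining f = (1/2)^(44/27) ≈ 0.3232.
Single-dose peak C₀ = D/Vd = 1818/248 ≈ 7.331 mcg/mL.
Steady-state trough Cmin,ss = C₀·f/(1−f) ≈ 7.331 × 0.3232/0.6768 ≈ 3.501 mcg/mL.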